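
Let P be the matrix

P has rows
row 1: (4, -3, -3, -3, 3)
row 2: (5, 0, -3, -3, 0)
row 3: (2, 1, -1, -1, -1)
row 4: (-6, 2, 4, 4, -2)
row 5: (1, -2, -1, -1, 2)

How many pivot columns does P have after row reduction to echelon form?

Row reduce to echelon form.
R2 ← R2 − (5/4)·R1: [0, 15/4, 3/4, 3/4, -15/4]
R3 ← R3 − (1/2)·R1: [0, 5/2, 1/2, 1/2, -5/2]
R4 ← R4 + (3/2)·R1: [0, -5/2, -1/2, -1/2, 5/2]
R5 ← R5 − (1/4)·R1: [0, -5/4, -1/4, -1/4, 5/4]
R3 ← R3 − (2/3)·R2: [0, 0, 0, 0, 0]
R4 ← R4 + (2/3)·R2: [0, 0, 0, 0, 0]
R5 ← R5 + (1/3)·R2: [0, 0, 0, 0, 0]
Echelon form has 2 nonzero rows, so rank(P) = 2.
Each nonzero row contributes one pivot column: 2 pivot columns.

2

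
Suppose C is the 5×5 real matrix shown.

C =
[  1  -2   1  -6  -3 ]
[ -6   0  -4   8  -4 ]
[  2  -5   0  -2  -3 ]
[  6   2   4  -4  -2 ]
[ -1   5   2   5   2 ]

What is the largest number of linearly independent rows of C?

5

Row reduce to echelon form.
R2 ← R2 + (6)·R1: [0, -12, 2, -28, -22]
R3 ← R3 − (2)·R1: [0, -1, -2, 10, 3]
R4 ← R4 − (6)·R1: [0, 14, -2, 32, 16]
R5 ← R5 + R1: [0, 3, 3, -1, -1]
R3 ← R3 − (1/12)·R2: [0, 0, -13/6, 37/3, 29/6]
R4 ← R4 + (7/6)·R2: [0, 0, 1/3, -2/3, -29/3]
R5 ← R5 + (1/4)·R2: [0, 0, 7/2, -8, -13/2]
R4 ← R4 + (2/13)·R3: [0, 0, 0, 16/13, -116/13]
R5 ← R5 + (21/13)·R3: [0, 0, 0, 155/13, 17/13]
R5 ← R5 − (155/16)·R4: [0, 0, 0, 0, 351/4]
Echelon form has 5 nonzero rows, so rank(C) = 5.
The rank gives the maximum number of linearly independent rows: 5.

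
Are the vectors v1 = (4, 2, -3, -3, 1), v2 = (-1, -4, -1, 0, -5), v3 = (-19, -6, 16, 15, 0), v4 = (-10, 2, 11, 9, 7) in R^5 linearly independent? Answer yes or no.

no

Form the matrix with these vectors as rows and row reduce.
R2 ← R2 + (1/4)·R1: [0, -7/2, -7/4, -3/4, -19/4]
R3 ← R3 + (19/4)·R1: [0, 7/2, 7/4, 3/4, 19/4]
R4 ← R4 + (5/2)·R1: [0, 7, 7/2, 3/2, 19/2]
R3 ← R3 + R2: [0, 0, 0, 0, 0]
R4 ← R4 + (2)·R2: [0, 0, 0, 0, 0]
2 nonzero rows, so the 4 vectors span a space of dimension 2.
Since 2 < 4, the vectors are linearly dependent.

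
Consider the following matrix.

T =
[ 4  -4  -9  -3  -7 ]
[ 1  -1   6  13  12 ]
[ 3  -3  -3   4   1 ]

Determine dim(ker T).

3

Row reduce to echelon form.
R2 ← R2 − (1/4)·R1: [0, 0, 33/4, 55/4, 55/4]
R3 ← R3 − (3/4)·R1: [0, 0, 15/4, 25/4, 25/4]
R3 ← R3 − (5/11)·R2: [0, 0, 0, 0, 0]
2 nonzero rows, so rank(T) = 2.
T has 5 columns; by rank–nullity, nullity = 5 − 2 = 3.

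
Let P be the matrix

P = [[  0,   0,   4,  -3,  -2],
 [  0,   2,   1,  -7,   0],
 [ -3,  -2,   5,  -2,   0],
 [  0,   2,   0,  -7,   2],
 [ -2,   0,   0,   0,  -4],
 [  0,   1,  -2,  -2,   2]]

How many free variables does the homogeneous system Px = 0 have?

1

Row reduce to echelon form.
Swap R1 ↔ R3
R5 ← R5 − (2/3)·R1: [0, 4/3, -10/3, 4/3, -4]
R4 ← R4 − R2: [0, 0, -1, 0, 2]
R5 ← R5 − (2/3)·R2: [0, 0, -4, 6, -4]
R6 ← R6 − (1/2)·R2: [0, 0, -5/2, 3/2, 2]
R4 ← R4 + (1/4)·R3: [0, 0, 0, -3/4, 3/2]
R5 ← R5 + R3: [0, 0, 0, 3, -6]
R6 ← R6 + (5/8)·R3: [0, 0, 0, -3/8, 3/4]
R5 ← R5 + (4)·R4: [0, 0, 0, 0, 0]
R6 ← R6 − (1/2)·R4: [0, 0, 0, 0, 0]
4 nonzero rows, so rank(P) = 4.
P has 5 columns; by rank–nullity, nullity = 5 − 4 = 1.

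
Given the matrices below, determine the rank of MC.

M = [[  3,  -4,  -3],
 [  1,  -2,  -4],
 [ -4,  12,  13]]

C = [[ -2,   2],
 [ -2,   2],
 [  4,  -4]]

First compute MC:
[[-10,  10],
 [-14,  14],
 [ 36, -36]]
Now row reduce the product.
R2 ← R2 − (7/5)·R1: [0, 0]
R3 ← R3 + (18/5)·R1: [0, 0]
1 nonzero row, so rank(MC) = 1.

1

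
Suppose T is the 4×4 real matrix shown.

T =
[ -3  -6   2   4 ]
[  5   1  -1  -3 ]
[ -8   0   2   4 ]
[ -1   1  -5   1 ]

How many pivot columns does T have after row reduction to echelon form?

Row reduce to echelon form.
R2 ← R2 + (5/3)·R1: [0, -9, 7/3, 11/3]
R3 ← R3 − (8/3)·R1: [0, 16, -10/3, -20/3]
R4 ← R4 − (1/3)·R1: [0, 3, -17/3, -1/3]
R3 ← R3 + (16/9)·R2: [0, 0, 22/27, -4/27]
R4 ← R4 + (1/3)·R2: [0, 0, -44/9, 8/9]
R4 ← R4 + (6)·R3: [0, 0, 0, 0]
Echelon form has 3 nonzero rows, so rank(T) = 3.
Each nonzero row contributes one pivot column: 3 pivot columns.

3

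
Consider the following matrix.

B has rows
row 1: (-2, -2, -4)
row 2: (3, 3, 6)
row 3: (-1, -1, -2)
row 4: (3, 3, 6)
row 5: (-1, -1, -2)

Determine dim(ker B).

Row reduce to echelon form.
R2 ← R2 + (3/2)·R1: [0, 0, 0]
R3 ← R3 − (1/2)·R1: [0, 0, 0]
R4 ← R4 + (3/2)·R1: [0, 0, 0]
R5 ← R5 − (1/2)·R1: [0, 0, 0]
1 nonzero row, so rank(B) = 1.
B has 3 columns; by rank–nullity, nullity = 3 − 1 = 2.

2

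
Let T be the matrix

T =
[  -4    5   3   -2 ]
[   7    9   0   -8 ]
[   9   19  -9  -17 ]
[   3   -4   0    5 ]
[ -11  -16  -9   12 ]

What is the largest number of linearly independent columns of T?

Row reduce to echelon form.
R2 ← R2 + (7/4)·R1: [0, 71/4, 21/4, -23/2]
R3 ← R3 + (9/4)·R1: [0, 121/4, -9/4, -43/2]
R4 ← R4 + (3/4)·R1: [0, -1/4, 9/4, 7/2]
R5 ← R5 − (11/4)·R1: [0, -119/4, -69/4, 35/2]
R3 ← R3 − (121/71)·R2: [0, 0, -795/71, -135/71]
R4 ← R4 + (1/71)·R2: [0, 0, 165/71, 237/71]
R5 ← R5 + (119/71)·R2: [0, 0, -600/71, -126/71]
R4 ← R4 + (11/53)·R3: [0, 0, 0, 156/53]
R5 ← R5 − (40/53)·R3: [0, 0, 0, -18/53]
R5 ← R5 + (3/26)·R4: [0, 0, 0, 0]
Echelon form has 4 nonzero rows, so rank(T) = 4.
The rank gives the maximum number of linearly independent columns: 4.

4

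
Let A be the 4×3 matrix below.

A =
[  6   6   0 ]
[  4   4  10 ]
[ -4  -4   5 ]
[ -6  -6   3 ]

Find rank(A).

Row reduce to echelon form.
R2 ← R2 − (2/3)·R1: [0, 0, 10]
R3 ← R3 + (2/3)·R1: [0, 0, 5]
R4 ← R4 + R1: [0, 0, 3]
R3 ← R3 − (1/2)·R2: [0, 0, 0]
R4 ← R4 − (3/10)·R2: [0, 0, 0]
Echelon form has 2 nonzero rows, so rank(A) = 2.

2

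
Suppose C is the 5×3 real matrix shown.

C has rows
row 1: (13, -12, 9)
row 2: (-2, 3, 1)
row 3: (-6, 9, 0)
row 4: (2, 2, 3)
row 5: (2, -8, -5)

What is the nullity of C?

Row reduce to echelon form.
R2 ← R2 + (2/13)·R1: [0, 15/13, 31/13]
R3 ← R3 + (6/13)·R1: [0, 45/13, 54/13]
R4 ← R4 − (2/13)·R1: [0, 50/13, 21/13]
R5 ← R5 − (2/13)·R1: [0, -80/13, -83/13]
R3 ← R3 − (3)·R2: [0, 0, -3]
R4 ← R4 − (10/3)·R2: [0, 0, -19/3]
R5 ← R5 + (16/3)·R2: [0, 0, 19/3]
R4 ← R4 − (19/9)·R3: [0, 0, 0]
R5 ← R5 + (19/9)·R3: [0, 0, 0]
3 nonzero rows, so rank(C) = 3.
C has 3 columns; by rank–nullity, nullity = 3 − 3 = 0.

0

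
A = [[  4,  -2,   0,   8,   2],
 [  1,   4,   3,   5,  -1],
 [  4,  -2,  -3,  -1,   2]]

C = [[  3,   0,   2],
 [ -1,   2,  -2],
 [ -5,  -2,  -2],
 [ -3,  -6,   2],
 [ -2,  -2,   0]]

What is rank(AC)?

2

First compute AC:
[[-14, -56,  28],
 [-29, -26,  -2],
 [ 28,   4,  16]]
Now row reduce the product.
R2 ← R2 − (29/14)·R1: [0, 90, -60]
R3 ← R3 + (2)·R1: [0, -108, 72]
R3 ← R3 + (6/5)·R2: [0, 0, 0]
2 nonzero rows, so rank(AC) = 2.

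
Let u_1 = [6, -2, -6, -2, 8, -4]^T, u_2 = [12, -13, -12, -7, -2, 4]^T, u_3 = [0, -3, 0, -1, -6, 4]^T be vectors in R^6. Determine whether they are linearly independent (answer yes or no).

no

Form the matrix with these vectors as rows and row reduce.
R2 ← R2 − (2)·R1: [0, -9, 0, -3, -18, 12]
R3 ← R3 − (1/3)·R2: [0, 0, 0, 0, 0, 0]
2 nonzero rows, so the 3 vectors span a space of dimension 2.
Since 2 < 3, the vectors are linearly dependent.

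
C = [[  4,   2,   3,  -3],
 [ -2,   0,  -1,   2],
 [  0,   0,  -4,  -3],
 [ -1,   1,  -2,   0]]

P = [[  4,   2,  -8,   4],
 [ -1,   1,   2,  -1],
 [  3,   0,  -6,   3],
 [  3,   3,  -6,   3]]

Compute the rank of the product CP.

First compute CP:
[[ 14,   1, -28,  14],
 [ -5,   2,  10,  -5],
 [-21,  -9,  42, -21],
 [-11,  -1,  22, -11]]
Now row reduce the product.
R2 ← R2 + (5/14)·R1: [0, 33/14, 0, 0]
R3 ← R3 + (3/2)·R1: [0, -15/2, 0, 0]
R4 ← R4 + (11/14)·R1: [0, -3/14, 0, 0]
R3 ← R3 + (35/11)·R2: [0, 0, 0, 0]
R4 ← R4 + (1/11)·R2: [0, 0, 0, 0]
2 nonzero rows, so rank(CP) = 2.

2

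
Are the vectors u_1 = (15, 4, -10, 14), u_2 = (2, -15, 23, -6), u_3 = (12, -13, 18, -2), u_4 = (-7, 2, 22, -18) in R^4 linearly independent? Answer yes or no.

Form the matrix with these vectors as rows and row reduce.
R2 ← R2 − (2/15)·R1: [0, -233/15, 73/3, -118/15]
R3 ← R3 − (4/5)·R1: [0, -81/5, 26, -66/5]
R4 ← R4 + (7/15)·R1: [0, 58/15, 52/3, -172/15]
R3 ← R3 − (243/233)·R2: [0, 0, 145/233, -1164/233]
R4 ← R4 + (58/233)·R2: [0, 0, 5450/233, -3128/233]
R4 ← R4 − (1090/29)·R3: [0, 0, 0, 5056/29]
4 nonzero rows, so the 4 vectors span a space of dimension 4.
Since 4 = 4, the vectors are linearly independent.

yes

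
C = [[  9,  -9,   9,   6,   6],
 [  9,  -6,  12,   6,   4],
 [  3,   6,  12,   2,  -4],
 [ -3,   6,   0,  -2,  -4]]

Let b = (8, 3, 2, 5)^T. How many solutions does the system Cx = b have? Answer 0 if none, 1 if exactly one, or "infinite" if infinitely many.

0

Row reduce the augmented matrix [C | b].
R2 ← R2 − R1: [0, 3, 3, 0, -2, -5]
R3 ← R3 − (1/3)·R1: [0, 9, 9, 0, -6, -2/3]
R4 ← R4 + (1/3)·R1: [0, 3, 3, 0, -2, 23/3]
R3 ← R3 − (3)·R2: [0, 0, 0, 0, 0, 43/3]
R4 ← R4 − R2: [0, 0, 0, 0, 0, 38/3]
R4 ← R4 − (38/43)·R3: [0, 0, 0, 0, 0, 0]
The echelon form has 3 nonzero rows; the last pivot sits in the augmented column, so rank(C) = 2 but rank([C|b]) = 3.
Since the ranks differ, the system is inconsistent.
It has no solutions.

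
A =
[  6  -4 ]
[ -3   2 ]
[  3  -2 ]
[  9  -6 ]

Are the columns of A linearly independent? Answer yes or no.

Row reduce A to echelon form.
R2 ← R2 + (1/2)·R1: [0, 0]
R3 ← R3 − (1/2)·R1: [0, 0]
R4 ← R4 − (3/2)·R1: [0, 0]
1 pivot among 2 columns.
Only 1 < 2 pivot columns, so the columns are linearly dependent.

no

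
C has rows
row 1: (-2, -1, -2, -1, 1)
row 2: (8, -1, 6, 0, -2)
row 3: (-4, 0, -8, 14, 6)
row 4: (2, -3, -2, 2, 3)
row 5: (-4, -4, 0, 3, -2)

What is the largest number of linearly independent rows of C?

Row reduce to echelon form.
R2 ← R2 + (4)·R1: [0, -5, -2, -4, 2]
R3 ← R3 − (2)·R1: [0, 2, -4, 16, 4]
R4 ← R4 + R1: [0, -4, -4, 1, 4]
R5 ← R5 − (2)·R1: [0, -2, 4, 5, -4]
R3 ← R3 + (2/5)·R2: [0, 0, -24/5, 72/5, 24/5]
R4 ← R4 − (4/5)·R2: [0, 0, -12/5, 21/5, 12/5]
R5 ← R5 − (2/5)·R2: [0, 0, 24/5, 33/5, -24/5]
R4 ← R4 − (1/2)·R3: [0, 0, 0, -3, 0]
R5 ← R5 + R3: [0, 0, 0, 21, 0]
R5 ← R5 + (7)·R4: [0, 0, 0, 0, 0]
Echelon form has 4 nonzero rows, so rank(C) = 4.
The rank gives the maximum number of linearly independent rows: 4.

4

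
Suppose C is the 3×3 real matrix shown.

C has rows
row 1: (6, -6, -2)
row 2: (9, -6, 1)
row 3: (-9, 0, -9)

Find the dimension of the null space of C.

Row reduce to echelon form.
R2 ← R2 − (3/2)·R1: [0, 3, 4]
R3 ← R3 + (3/2)·R1: [0, -9, -12]
R3 ← R3 + (3)·R2: [0, 0, 0]
2 nonzero rows, so rank(C) = 2.
C has 3 columns; by rank–nullity, nullity = 3 − 2 = 1.

1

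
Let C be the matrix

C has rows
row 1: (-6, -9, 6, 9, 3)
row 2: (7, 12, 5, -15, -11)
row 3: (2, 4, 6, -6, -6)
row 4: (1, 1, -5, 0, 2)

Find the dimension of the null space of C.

3

Row reduce to echelon form.
R2 ← R2 + (7/6)·R1: [0, 3/2, 12, -9/2, -15/2]
R3 ← R3 + (1/3)·R1: [0, 1, 8, -3, -5]
R4 ← R4 + (1/6)·R1: [0, -1/2, -4, 3/2, 5/2]
R3 ← R3 − (2/3)·R2: [0, 0, 0, 0, 0]
R4 ← R4 + (1/3)·R2: [0, 0, 0, 0, 0]
2 nonzero rows, so rank(C) = 2.
C has 5 columns; by rank–nullity, nullity = 5 − 2 = 3.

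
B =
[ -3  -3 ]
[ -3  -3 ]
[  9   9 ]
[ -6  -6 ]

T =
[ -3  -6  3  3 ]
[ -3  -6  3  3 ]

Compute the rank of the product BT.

1

First compute BT:
[[ 18,  36, -18, -18],
 [ 18,  36, -18, -18],
 [-54, -108,  54,  54],
 [ 36,  72, -36, -36]]
Now row reduce the product.
R2 ← R2 − R1: [0, 0, 0, 0]
R3 ← R3 + (3)·R1: [0, 0, 0, 0]
R4 ← R4 − (2)·R1: [0, 0, 0, 0]
1 nonzero row, so rank(BT) = 1.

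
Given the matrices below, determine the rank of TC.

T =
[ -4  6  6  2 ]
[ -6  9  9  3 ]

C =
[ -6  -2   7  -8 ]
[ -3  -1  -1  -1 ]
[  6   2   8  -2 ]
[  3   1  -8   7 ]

1

First compute TC:
[[ 48,  16,  -2,  28],
 [ 72,  24,  -3,  42]]
Now row reduce the product.
R2 ← R2 − (3/2)·R1: [0, 0, 0, 0]
1 nonzero row, so rank(TC) = 1.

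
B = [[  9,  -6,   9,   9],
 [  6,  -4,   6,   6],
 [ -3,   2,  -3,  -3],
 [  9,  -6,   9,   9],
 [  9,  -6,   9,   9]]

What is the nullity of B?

3

Row reduce to echelon form.
R2 ← R2 − (2/3)·R1: [0, 0, 0, 0]
R3 ← R3 + (1/3)·R1: [0, 0, 0, 0]
R4 ← R4 − R1: [0, 0, 0, 0]
R5 ← R5 − R1: [0, 0, 0, 0]
1 nonzero row, so rank(B) = 1.
B has 4 columns; by rank–nullity, nullity = 4 − 1 = 3.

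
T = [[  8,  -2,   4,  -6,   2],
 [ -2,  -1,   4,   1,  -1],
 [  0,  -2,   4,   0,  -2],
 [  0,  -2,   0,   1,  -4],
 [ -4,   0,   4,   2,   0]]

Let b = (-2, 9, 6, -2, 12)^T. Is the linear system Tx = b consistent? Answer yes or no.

yes

Row reduce the augmented matrix [T | b].
R2 ← R2 + (1/4)·R1: [0, -3/2, 5, -1/2, -1/2, 17/2]
R5 ← R5 + (1/2)·R1: [0, -1, 6, -1, 1, 11]
R3 ← R3 − (4/3)·R2: [0, 0, -8/3, 2/3, -4/3, -16/3]
R4 ← R4 − (4/3)·R2: [0, 0, -20/3, 5/3, -10/3, -40/3]
R5 ← R5 − (2/3)·R2: [0, 0, 8/3, -2/3, 4/3, 16/3]
R4 ← R4 − (5/2)·R3: [0, 0, 0, 0, 0, 0]
R5 ← R5 + R3: [0, 0, 0, 0, 0, 0]
The echelon form has 3 nonzero rows, and every pivot lies in the first 5 columns, so rank(T) = rank([T|b]) = 3.
The system is consistent.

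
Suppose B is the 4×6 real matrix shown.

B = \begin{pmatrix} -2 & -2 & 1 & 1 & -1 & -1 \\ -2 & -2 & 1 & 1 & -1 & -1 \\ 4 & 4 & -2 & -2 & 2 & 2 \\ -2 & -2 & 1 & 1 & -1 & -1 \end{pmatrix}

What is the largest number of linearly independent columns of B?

1

Row reduce to echelon form.
R2 ← R2 − R1: [0, 0, 0, 0, 0, 0]
R3 ← R3 + (2)·R1: [0, 0, 0, 0, 0, 0]
R4 ← R4 − R1: [0, 0, 0, 0, 0, 0]
Echelon form has 1 nonzero row, so rank(B) = 1.
The rank gives the maximum number of linearly independent columns: 1.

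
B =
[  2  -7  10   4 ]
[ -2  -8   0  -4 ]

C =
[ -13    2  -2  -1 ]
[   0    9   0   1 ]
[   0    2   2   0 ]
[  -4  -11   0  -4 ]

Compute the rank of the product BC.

2

First compute BC:
[[-42, -83,  16, -25],
 [ 42, -32,   4,  10]]
Now row reduce the product.
R2 ← R2 + R1: [0, -115, 20, -15]
2 nonzero rows, so rank(BC) = 2.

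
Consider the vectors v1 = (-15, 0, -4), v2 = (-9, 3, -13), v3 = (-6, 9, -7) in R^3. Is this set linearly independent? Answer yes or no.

yes

Form the matrix with these vectors as rows and row reduce.
R2 ← R2 − (3/5)·R1: [0, 3, -53/5]
R3 ← R3 − (2/5)·R1: [0, 9, -27/5]
R3 ← R3 − (3)·R2: [0, 0, 132/5]
3 nonzero rows, so the 3 vectors span a space of dimension 3.
Since 3 = 3, the vectors are linearly independent.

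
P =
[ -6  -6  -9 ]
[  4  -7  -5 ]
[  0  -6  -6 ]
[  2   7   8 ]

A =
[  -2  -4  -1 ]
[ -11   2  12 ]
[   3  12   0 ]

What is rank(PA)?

2

First compute PA:
[[ 51, -96, -66],
 [ 54, -90, -88],
 [ 48, -84, -72],
 [-57, 102,  82]]
Now row reduce the product.
R2 ← R2 − (18/17)·R1: [0, 198/17, -308/17]
R3 ← R3 − (16/17)·R1: [0, 108/17, -168/17]
R4 ← R4 + (19/17)·R1: [0, -90/17, 140/17]
R3 ← R3 − (6/11)·R2: [0, 0, 0]
R4 ← R4 + (5/11)·R2: [0, 0, 0]
2 nonzero rows, so rank(PA) = 2.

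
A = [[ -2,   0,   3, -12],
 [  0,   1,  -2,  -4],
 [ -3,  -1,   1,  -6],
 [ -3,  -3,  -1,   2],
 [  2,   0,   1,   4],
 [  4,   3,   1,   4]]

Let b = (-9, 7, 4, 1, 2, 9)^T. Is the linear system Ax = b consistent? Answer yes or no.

Row reduce the augmented matrix [A | b].
R3 ← R3 − (3/2)·R1: [0, -1, -7/2, 12, 35/2]
R4 ← R4 − (3/2)·R1: [0, -3, -11/2, 20, 29/2]
R5 ← R5 + R1: [0, 0, 4, -8, -7]
R6 ← R6 + (2)·R1: [0, 3, 7, -20, -9]
R3 ← R3 + R2: [0, 0, -11/2, 8, 49/2]
R4 ← R4 + (3)·R2: [0, 0, -23/2, 8, 71/2]
R6 ← R6 − (3)·R2: [0, 0, 13, -8, -30]
R4 ← R4 − (23/11)·R3: [0, 0, 0, -96/11, -173/11]
R5 ← R5 + (8/11)·R3: [0, 0, 0, -24/11, 119/11]
R6 ← R6 + (26/11)·R3: [0, 0, 0, 120/11, 307/11]
R5 ← R5 − (1/4)·R4: [0, 0, 0, 0, 59/4]
R6 ← R6 + (5/4)·R4: [0, 0, 0, 0, 33/4]
R6 ← R6 − (33/59)·R5: [0, 0, 0, 0, 0]
The echelon form has 5 nonzero rows; the last pivot sits in the augmented column, so rank(A) = 4 but rank([A|b]) = 5.
Since the ranks differ, the system is inconsistent.

no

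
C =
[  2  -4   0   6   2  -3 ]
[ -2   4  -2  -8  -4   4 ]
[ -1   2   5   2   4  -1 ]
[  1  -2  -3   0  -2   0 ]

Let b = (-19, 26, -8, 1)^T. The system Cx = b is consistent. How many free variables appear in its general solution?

4

Row reduce the augmented matrix [C | b].
R2 ← R2 + R1: [0, 0, -2, -2, -2, 1, 7]
R3 ← R3 + (1/2)·R1: [0, 0, 5, 5, 5, -5/2, -35/2]
R4 ← R4 − (1/2)·R1: [0, 0, -3, -3, -3, 3/2, 21/2]
R3 ← R3 + (5/2)·R2: [0, 0, 0, 0, 0, 0, 0]
R4 ← R4 − (3/2)·R2: [0, 0, 0, 0, 0, 0, 0]
The echelon form has 2 nonzero rows, and every pivot lies in the first 6 columns, so rank(C) = rank([C|b]) = 2.
The system is consistent.
Free variables = (unknowns) − (rank) = 6 − 2 = 4.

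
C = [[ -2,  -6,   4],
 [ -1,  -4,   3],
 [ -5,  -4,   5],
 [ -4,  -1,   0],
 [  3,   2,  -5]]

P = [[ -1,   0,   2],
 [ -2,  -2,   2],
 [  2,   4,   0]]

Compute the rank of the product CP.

2

First compute CP:
[[ 22,  28, -16],
 [ 15,  20, -10],
 [ 23,  28, -18],
 [  6,   2, -10],
 [-17, -24,  10]]
Now row reduce the product.
R2 ← R2 − (15/22)·R1: [0, 10/11, 10/11]
R3 ← R3 − (23/22)·R1: [0, -14/11, -14/11]
R4 ← R4 − (3/11)·R1: [0, -62/11, -62/11]
R5 ← R5 + (17/22)·R1: [0, -26/11, -26/11]
R3 ← R3 + (7/5)·R2: [0, 0, 0]
R4 ← R4 + (31/5)·R2: [0, 0, 0]
R5 ← R5 + (13/5)·R2: [0, 0, 0]
2 nonzero rows, so rank(CP) = 2.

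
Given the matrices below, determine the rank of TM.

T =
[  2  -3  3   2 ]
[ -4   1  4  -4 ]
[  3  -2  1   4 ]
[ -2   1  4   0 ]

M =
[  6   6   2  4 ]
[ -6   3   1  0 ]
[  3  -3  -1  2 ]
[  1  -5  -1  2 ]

3

First compute TM:
[[ 41, -16,  -4,  18],
 [-22, -13,  -7, -16],
 [ 37, -11,  -1,  22],
 [ -6, -21,  -7,   0]]
Now row reduce the product.
R2 ← R2 + (22/41)·R1: [0, -885/41, -375/41, -260/41]
R3 ← R3 − (37/41)·R1: [0, 141/41, 107/41, 236/41]
R4 ← R4 + (6/41)·R1: [0, -957/41, -311/41, 108/41]
R3 ← R3 + (47/295)·R2: [0, 0, 68/59, 280/59]
R4 ← R4 − (319/295)·R2: [0, 0, 136/59, 560/59]
R4 ← R4 − (2)·R3: [0, 0, 0, 0]
3 nonzero rows, so rank(TM) = 3.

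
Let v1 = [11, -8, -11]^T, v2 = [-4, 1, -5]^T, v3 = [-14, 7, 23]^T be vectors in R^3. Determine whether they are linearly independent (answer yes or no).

Form the matrix with these vectors as rows and row reduce.
R2 ← R2 + (4/11)·R1: [0, -21/11, -9]
R3 ← R3 + (14/11)·R1: [0, -35/11, 9]
R3 ← R3 − (5/3)·R2: [0, 0, 24]
3 nonzero rows, so the 3 vectors span a space of dimension 3.
Since 3 = 3, the vectors are linearly independent.

yes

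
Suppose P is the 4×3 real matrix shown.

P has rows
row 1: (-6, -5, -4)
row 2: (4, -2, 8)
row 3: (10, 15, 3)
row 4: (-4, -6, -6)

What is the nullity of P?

Row reduce to echelon form.
R2 ← R2 + (2/3)·R1: [0, -16/3, 16/3]
R3 ← R3 + (5/3)·R1: [0, 20/3, -11/3]
R4 ← R4 − (2/3)·R1: [0, -8/3, -10/3]
R3 ← R3 + (5/4)·R2: [0, 0, 3]
R4 ← R4 − (1/2)·R2: [0, 0, -6]
R4 ← R4 + (2)·R3: [0, 0, 0]
3 nonzero rows, so rank(P) = 3.
P has 3 columns; by rank–nullity, nullity = 3 − 3 = 0.

0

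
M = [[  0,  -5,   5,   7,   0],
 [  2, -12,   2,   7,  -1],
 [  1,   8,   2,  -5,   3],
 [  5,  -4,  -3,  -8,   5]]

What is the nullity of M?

1

Row reduce to echelon form.
Swap R1 ↔ R2
R3 ← R3 − (1/2)·R1: [0, 14, 1, -17/2, 7/2]
R4 ← R4 − (5/2)·R1: [0, 26, -8, -51/2, 15/2]
R3 ← R3 + (14/5)·R2: [0, 0, 15, 111/10, 7/2]
R4 ← R4 + (26/5)·R2: [0, 0, 18, 109/10, 15/2]
R4 ← R4 − (6/5)·R3: [0, 0, 0, -121/50, 33/10]
4 nonzero rows, so rank(M) = 4.
M has 5 columns; by rank–nullity, nullity = 5 − 4 = 1.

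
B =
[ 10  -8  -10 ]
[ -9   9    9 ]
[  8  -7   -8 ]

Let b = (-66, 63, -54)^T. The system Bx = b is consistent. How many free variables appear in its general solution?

1

Row reduce the augmented matrix [B | b].
R2 ← R2 + (9/10)·R1: [0, 9/5, 0, 18/5]
R3 ← R3 − (4/5)·R1: [0, -3/5, 0, -6/5]
R3 ← R3 + (1/3)·R2: [0, 0, 0, 0]
The echelon form has 2 nonzero rows, and every pivot lies in the first 3 columns, so rank(B) = rank([B|b]) = 2.
The system is consistent.
Free variables = (unknowns) − (rank) = 3 − 2 = 1.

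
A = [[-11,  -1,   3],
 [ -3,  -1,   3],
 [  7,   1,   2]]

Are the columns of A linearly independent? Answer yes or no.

yes

Row reduce A to echelon form.
R2 ← R2 − (3/11)·R1: [0, -8/11, 24/11]
R3 ← R3 + (7/11)·R1: [0, 4/11, 43/11]
R3 ← R3 + (1/2)·R2: [0, 0, 5]
3 pivots among 3 columns.
Every column is a pivot column, so the columns are linearly independent.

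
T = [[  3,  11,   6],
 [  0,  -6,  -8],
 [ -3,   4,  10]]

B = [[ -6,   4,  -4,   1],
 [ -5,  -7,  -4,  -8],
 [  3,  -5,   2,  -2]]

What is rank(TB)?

3

First compute TB:
[[-55, -95, -44, -97],
 [  6,  82,   8,  64],
 [ 28, -90,  16, -55]]
Now row reduce the product.
R2 ← R2 + (6/55)·R1: [0, 788/11, 16/5, 2938/55]
R3 ← R3 + (28/55)·R1: [0, -1522/11, -32/5, -5741/55]
R3 ← R3 + (761/394)·R2: [0, 0, -216/985, -1188/985]
3 nonzero rows, so rank(TB) = 3.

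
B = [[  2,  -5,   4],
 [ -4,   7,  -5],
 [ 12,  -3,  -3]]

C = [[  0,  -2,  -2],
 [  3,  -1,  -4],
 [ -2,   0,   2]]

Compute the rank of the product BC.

2

First compute BC:
[[-23,   1,  24],
 [ 31,   1, -30],
 [ -3, -21, -18]]
Now row reduce the product.
R2 ← R2 + (31/23)·R1: [0, 54/23, 54/23]
R3 ← R3 − (3/23)·R1: [0, -486/23, -486/23]
R3 ← R3 + (9)·R2: [0, 0, 0]
2 nonzero rows, so rank(BC) = 2.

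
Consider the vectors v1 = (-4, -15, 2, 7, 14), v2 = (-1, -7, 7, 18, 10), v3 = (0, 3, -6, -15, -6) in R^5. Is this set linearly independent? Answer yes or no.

no

Form the matrix with these vectors as rows and row reduce.
R2 ← R2 − (1/4)·R1: [0, -13/4, 13/2, 65/4, 13/2]
R3 ← R3 + (12/13)·R2: [0, 0, 0, 0, 0]
2 nonzero rows, so the 3 vectors span a space of dimension 2.
Since 2 < 3, the vectors are linearly dependent.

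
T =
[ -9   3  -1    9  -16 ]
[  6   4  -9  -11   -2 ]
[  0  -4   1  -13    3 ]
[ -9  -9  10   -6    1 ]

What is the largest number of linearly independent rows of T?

3

Row reduce to echelon form.
R2 ← R2 + (2/3)·R1: [0, 6, -29/3, -5, -38/3]
R4 ← R4 − R1: [0, -12, 11, -15, 17]
R3 ← R3 + (2/3)·R2: [0, 0, -49/9, -49/3, -49/9]
R4 ← R4 + (2)·R2: [0, 0, -25/3, -25, -25/3]
R4 ← R4 − (75/49)·R3: [0, 0, 0, 0, 0]
Echelon form has 3 nonzero rows, so rank(T) = 3.
The rank gives the maximum number of linearly independent rows: 3.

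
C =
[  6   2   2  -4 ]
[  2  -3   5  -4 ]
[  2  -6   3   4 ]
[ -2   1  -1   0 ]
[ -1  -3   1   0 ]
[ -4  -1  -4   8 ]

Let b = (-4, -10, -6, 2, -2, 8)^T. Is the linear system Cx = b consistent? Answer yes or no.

yes

Row reduce the augmented matrix [C | b].
R2 ← R2 − (1/3)·R1: [0, -11/3, 13/3, -8/3, -26/3]
R3 ← R3 − (1/3)·R1: [0, -20/3, 7/3, 16/3, -14/3]
R4 ← R4 + (1/3)·R1: [0, 5/3, -1/3, -4/3, 2/3]
R5 ← R5 + (1/6)·R1: [0, -8/3, 4/3, -2/3, -8/3]
R6 ← R6 + (2/3)·R1: [0, 1/3, -8/3, 16/3, 16/3]
R3 ← R3 − (20/11)·R2: [0, 0, -61/11, 112/11, 122/11]
R4 ← R4 + (5/11)·R2: [0, 0, 18/11, -28/11, -36/11]
R5 ← R5 − (8/11)·R2: [0, 0, -20/11, 14/11, 40/11]
R6 ← R6 + (1/11)·R2: [0, 0, -25/11, 56/11, 50/11]
R4 ← R4 + (18/61)·R3: [0, 0, 0, 28/61, 0]
R5 ← R5 − (20/61)·R3: [0, 0, 0, -126/61, 0]
R6 ← R6 − (25/61)·R3: [0, 0, 0, 56/61, 0]
R5 ← R5 + (9/2)·R4: [0, 0, 0, 0, 0]
R6 ← R6 − (2)·R4: [0, 0, 0, 0, 0]
The echelon form has 4 nonzero rows, and every pivot lies in the first 4 columns, so rank(C) = rank([C|b]) = 4.
The system is consistent.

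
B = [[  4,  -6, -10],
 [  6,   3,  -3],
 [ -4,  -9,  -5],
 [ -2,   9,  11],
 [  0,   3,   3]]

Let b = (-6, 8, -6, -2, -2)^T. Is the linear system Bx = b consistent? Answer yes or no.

Row reduce the augmented matrix [B | b].
R2 ← R2 − (3/2)·R1: [0, 12, 12, 17]
R3 ← R3 + R1: [0, -15, -15, -12]
R4 ← R4 + (1/2)·R1: [0, 6, 6, -5]
R3 ← R3 + (5/4)·R2: [0, 0, 0, 37/4]
R4 ← R4 − (1/2)·R2: [0, 0, 0, -27/2]
R5 ← R5 − (1/4)·R2: [0, 0, 0, -25/4]
R4 ← R4 + (54/37)·R3: [0, 0, 0, 0]
R5 ← R5 + (25/37)·R3: [0, 0, 0, 0]
The echelon form has 3 nonzero rows; the last pivot sits in the augmented column, so rank(B) = 2 but rank([B|b]) = 3.
Since the ranks differ, the system is inconsistent.

no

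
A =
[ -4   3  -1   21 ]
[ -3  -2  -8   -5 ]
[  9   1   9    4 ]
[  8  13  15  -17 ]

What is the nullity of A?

0

Row reduce to echelon form.
R2 ← R2 − (3/4)·R1: [0, -17/4, -29/4, -83/4]
R3 ← R3 + (9/4)·R1: [0, 31/4, 27/4, 205/4]
R4 ← R4 + (2)·R1: [0, 19, 13, 25]
R3 ← R3 + (31/17)·R2: [0, 0, -110/17, 228/17]
R4 ← R4 + (76/17)·R2: [0, 0, -330/17, -1152/17]
R4 ← R4 − (3)·R3: [0, 0, 0, -108]
4 nonzero rows, so rank(A) = 4.
A has 4 columns; by rank–nullity, nullity = 4 − 4 = 0.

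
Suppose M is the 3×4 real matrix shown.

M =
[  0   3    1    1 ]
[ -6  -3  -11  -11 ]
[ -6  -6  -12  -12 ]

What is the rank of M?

2

Row reduce to echelon form.
Swap R1 ↔ R2
R3 ← R3 − R1: [0, -3, -1, -1]
R3 ← R3 + R2: [0, 0, 0, 0]
Echelon form has 2 nonzero rows, so rank(M) = 2.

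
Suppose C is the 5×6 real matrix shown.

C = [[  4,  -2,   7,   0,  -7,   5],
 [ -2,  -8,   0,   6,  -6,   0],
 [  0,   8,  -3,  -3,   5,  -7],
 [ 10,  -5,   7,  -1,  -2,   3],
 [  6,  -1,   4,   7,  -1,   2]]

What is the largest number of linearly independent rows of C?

Row reduce to echelon form.
R2 ← R2 + (1/2)·R1: [0, -9, 7/2, 6, -19/2, 5/2]
R4 ← R4 − (5/2)·R1: [0, 0, -21/2, -1, 31/2, -19/2]
R5 ← R5 − (3/2)·R1: [0, 2, -13/2, 7, 19/2, -11/2]
R3 ← R3 + (8/9)·R2: [0, 0, 1/9, 7/3, -31/9, -43/9]
R5 ← R5 + (2/9)·R2: [0, 0, -103/18, 25/3, 133/18, -89/18]
R4 ← R4 + (189/2)·R3: [0, 0, 0, 439/2, -310, -461]
R5 ← R5 + (103/2)·R3: [0, 0, 0, 257/2, -170, -251]
R5 ← R5 − (257/439)·R4: [0, 0, 0, 0, 5040/439, 8288/439]
Echelon form has 5 nonzero rows, so rank(C) = 5.
The rank gives the maximum number of linearly independent rows: 5.

5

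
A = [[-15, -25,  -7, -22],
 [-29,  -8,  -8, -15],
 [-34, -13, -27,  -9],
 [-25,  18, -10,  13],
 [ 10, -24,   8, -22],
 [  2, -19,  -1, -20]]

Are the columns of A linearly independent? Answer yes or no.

Row reduce A to echelon form.
R2 ← R2 − (29/15)·R1: [0, 121/3, 83/15, 413/15]
R3 ← R3 − (34/15)·R1: [0, 131/3, -167/15, 613/15]
R4 ← R4 − (5/3)·R1: [0, 179/3, 5/3, 149/3]
R5 ← R5 + (2/3)·R1: [0, -122/3, 10/3, -110/3]
R6 ← R6 + (2/15)·R1: [0, -67/3, -29/15, -344/15]
R3 ← R3 − (131/121)·R2: [0, 0, -2072/121, 1338/121]
R4 ← R4 − (179/121)·R2: [0, 0, -3944/605, 5406/605]
R5 ← R5 + (122/121)·R2: [0, 0, 5392/605, -5388/605]
R6 ← R6 + (67/121)·R2: [0, 0, 684/605, -4651/605]
R4 ← R4 − (493/1295)·R3: [0, 0, 0, 1224/259]
R5 ← R5 + (674/1295)·R3: [0, 0, 0, -816/259]
R6 ← R6 + (171/2590)·R3: [0, 0, 0, -1802/259]
R5 ← R5 + (2/3)·R4: [0, 0, 0, 0]
R6 ← R6 + (53/36)·R4: [0, 0, 0, 0]
4 pivots among 4 columns.
Every column is a pivot column, so the columns are linearly independent.

yes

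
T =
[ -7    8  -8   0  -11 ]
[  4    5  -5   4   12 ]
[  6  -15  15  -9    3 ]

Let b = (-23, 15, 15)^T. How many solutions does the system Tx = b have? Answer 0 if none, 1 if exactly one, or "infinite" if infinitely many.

infinite

Row reduce the augmented matrix [T | b].
R2 ← R2 + (4/7)·R1: [0, 67/7, -67/7, 4, 40/7, 13/7]
R3 ← R3 + (6/7)·R1: [0, -57/7, 57/7, -9, -45/7, -33/7]
R3 ← R3 + (57/67)·R2: [0, 0, 0, -375/67, -105/67, -210/67]
The echelon form has 3 nonzero rows, and every pivot lies in the first 5 columns, so rank(T) = rank([T|b]) = 3.
The system is consistent.
rank = 3 < 5 unknowns, so there are infinitely many solutions.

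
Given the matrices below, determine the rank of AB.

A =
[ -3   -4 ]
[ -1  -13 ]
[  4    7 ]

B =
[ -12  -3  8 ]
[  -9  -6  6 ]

First compute AB:
[[ 72,  33, -48],
 [129,  81, -86],
 [-111, -54,  74]]
Now row reduce the product.
R2 ← R2 − (43/24)·R1: [0, 175/8, 0]
R3 ← R3 + (37/24)·R1: [0, -25/8, 0]
R3 ← R3 + (1/7)·R2: [0, 0, 0]
2 nonzero rows, so rank(AB) = 2.

2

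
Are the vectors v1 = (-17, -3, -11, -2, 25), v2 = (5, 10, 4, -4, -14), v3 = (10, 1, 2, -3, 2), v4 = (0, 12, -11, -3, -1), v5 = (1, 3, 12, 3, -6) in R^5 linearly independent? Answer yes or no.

Form the matrix with these vectors as rows and row reduce.
R2 ← R2 + (5/17)·R1: [0, 155/17, 13/17, -78/17, -113/17]
R3 ← R3 + (10/17)·R1: [0, -13/17, -76/17, -71/17, 284/17]
R5 ← R5 + (1/17)·R1: [0, 48/17, 193/17, 49/17, -77/17]
R3 ← R3 + (13/155)·R2: [0, 0, -683/155, -707/155, 2503/155]
R4 ← R4 − (204/155)·R2: [0, 0, -1861/155, 471/155, 1201/155]
R5 ← R5 − (48/155)·R2: [0, 0, 1723/155, 667/155, -383/155]
R4 ← R4 − (1861/683)·R3: [0, 0, 0, 10564/683, -24760/683]
R5 ← R5 + (1723/683)·R3: [0, 0, 0, -4920/683, 26136/683]
R5 ← R5 + (1230/2641)·R4: [0, 0, 0, 0, 56472/2641]
5 nonzero rows, so the 5 vectors span a space of dimension 5.
Since 5 = 5, the vectors are linearly independent.

yes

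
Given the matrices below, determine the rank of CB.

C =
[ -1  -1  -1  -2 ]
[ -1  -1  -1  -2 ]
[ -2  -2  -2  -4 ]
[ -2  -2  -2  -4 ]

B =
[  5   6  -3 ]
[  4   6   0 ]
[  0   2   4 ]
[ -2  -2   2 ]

1

First compute CB:
[[ -5, -10,  -5],
 [ -5, -10,  -5],
 [-10, -20, -10],
 [-10, -20, -10]]
Now row reduce the product.
R2 ← R2 − R1: [0, 0, 0]
R3 ← R3 − (2)·R1: [0, 0, 0]
R4 ← R4 − (2)·R1: [0, 0, 0]
1 nonzero row, so rank(CB) = 1.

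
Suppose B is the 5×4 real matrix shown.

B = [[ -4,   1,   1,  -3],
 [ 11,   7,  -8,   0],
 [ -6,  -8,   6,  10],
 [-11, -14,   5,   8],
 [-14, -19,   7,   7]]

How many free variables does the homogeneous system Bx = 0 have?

Row reduce to echelon form.
R2 ← R2 + (11/4)·R1: [0, 39/4, -21/4, -33/4]
R3 ← R3 − (3/2)·R1: [0, -19/2, 9/2, 29/2]
R4 ← R4 − (11/4)·R1: [0, -67/4, 9/4, 65/4]
R5 ← R5 − (7/2)·R1: [0, -45/2, 7/2, 35/2]
R3 ← R3 + (38/39)·R2: [0, 0, -8/13, 84/13]
R4 ← R4 + (67/39)·R2: [0, 0, -88/13, 27/13]
R5 ← R5 + (30/13)·R2: [0, 0, -112/13, -20/13]
R4 ← R4 − (11)·R3: [0, 0, 0, -69]
R5 ← R5 − (14)·R3: [0, 0, 0, -92]
R5 ← R5 − (4/3)·R4: [0, 0, 0, 0]
4 nonzero rows, so rank(B) = 4.
B has 4 columns; by rank–nullity, nullity = 4 − 4 = 0.

0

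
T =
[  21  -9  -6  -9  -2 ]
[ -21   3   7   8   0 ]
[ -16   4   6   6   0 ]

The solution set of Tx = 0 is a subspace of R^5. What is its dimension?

2

Row reduce to echelon form.
R2 ← R2 + R1: [0, -6, 1, -1, -2]
R3 ← R3 + (16/21)·R1: [0, -20/7, 10/7, -6/7, -32/21]
R3 ← R3 − (10/21)·R2: [0, 0, 20/21, -8/21, -4/7]
3 nonzero rows, so rank(T) = 3.
T has 5 columns; by rank–nullity, nullity = 5 − 3 = 2.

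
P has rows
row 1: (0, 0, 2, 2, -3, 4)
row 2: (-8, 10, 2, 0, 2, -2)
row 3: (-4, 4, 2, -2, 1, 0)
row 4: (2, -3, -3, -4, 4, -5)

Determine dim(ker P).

Row reduce to echelon form.
Swap R1 ↔ R2
R3 ← R3 − (1/2)·R1: [0, -1, 1, -2, 0, 1]
R4 ← R4 + (1/4)·R1: [0, -1/2, -5/2, -4, 9/2, -11/2]
Swap R2 ↔ R3
R4 ← R4 − (1/2)·R2: [0, 0, -3, -3, 9/2, -6]
R4 ← R4 + (3/2)·R3: [0, 0, 0, 0, 0, 0]
3 nonzero rows, so rank(P) = 3.
P has 6 columns; by rank–nullity, nullity = 6 − 3 = 3.

3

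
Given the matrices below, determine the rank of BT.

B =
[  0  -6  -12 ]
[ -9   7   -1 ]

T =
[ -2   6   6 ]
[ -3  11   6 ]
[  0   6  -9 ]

First compute BT:
[[ 18, -138,  72],
 [ -3,  17,  -3]]
Now row reduce the product.
R2 ← R2 + (1/6)·R1: [0, -6, 9]
2 nonzero rows, so rank(BT) = 2.

2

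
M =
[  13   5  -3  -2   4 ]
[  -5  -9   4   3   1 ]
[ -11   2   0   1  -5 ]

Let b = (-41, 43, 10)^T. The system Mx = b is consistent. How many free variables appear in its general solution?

2

Row reduce the augmented matrix [M | b].
R2 ← R2 + (5/13)·R1: [0, -92/13, 37/13, 29/13, 33/13, 354/13]
R3 ← R3 + (11/13)·R1: [0, 81/13, -33/13, -9/13, -21/13, -321/13]
R3 ← R3 + (81/92)·R2: [0, 0, -3/92, 117/92, 57/92, -33/46]
The echelon form has 3 nonzero rows, and every pivot lies in the first 5 columns, so rank(M) = rank([M|b]) = 3.
The system is consistent.
Free variables = (unknowns) − (rank) = 5 − 3 = 2.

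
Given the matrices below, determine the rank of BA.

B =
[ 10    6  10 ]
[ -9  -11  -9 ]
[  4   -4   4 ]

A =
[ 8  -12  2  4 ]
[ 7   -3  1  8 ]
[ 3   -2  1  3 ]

First compute BA:
[[152, -158,  36, 118],
 [-176, 159, -38, -151],
 [ 16, -44,   8,  -4]]
Now row reduce the product.
R2 ← R2 + (22/19)·R1: [0, -455/19, 70/19, -273/19]
R3 ← R3 − (2/19)·R1: [0, -520/19, 80/19, -312/19]
R3 ← R3 − (8/7)·R2: [0, 0, 0, 0]
2 nonzero rows, so rank(BA) = 2.

2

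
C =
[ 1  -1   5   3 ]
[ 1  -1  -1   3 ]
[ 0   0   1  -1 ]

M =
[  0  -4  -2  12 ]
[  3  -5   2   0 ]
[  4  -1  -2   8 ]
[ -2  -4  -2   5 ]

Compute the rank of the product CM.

First compute CM:
[[ 11, -16, -20,  67],
 [-13, -10,  -8,  19],
 [  6,   3,   0,   3]]
Now row reduce the product.
R2 ← R2 + (13/11)·R1: [0, -318/11, -348/11, 1080/11]
R3 ← R3 − (6/11)·R1: [0, 129/11, 120/11, -369/11]
R3 ← R3 + (43/106)·R2: [0, 0, -102/53, 333/53]
3 nonzero rows, so rank(CM) = 3.

3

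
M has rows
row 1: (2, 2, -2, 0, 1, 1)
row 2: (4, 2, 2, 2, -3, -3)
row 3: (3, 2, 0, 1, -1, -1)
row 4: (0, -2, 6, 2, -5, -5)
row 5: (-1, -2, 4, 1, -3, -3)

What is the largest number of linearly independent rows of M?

Row reduce to echelon form.
R2 ← R2 − (2)·R1: [0, -2, 6, 2, -5, -5]
R3 ← R3 − (3/2)·R1: [0, -1, 3, 1, -5/2, -5/2]
R5 ← R5 + (1/2)·R1: [0, -1, 3, 1, -5/2, -5/2]
R3 ← R3 − (1/2)·R2: [0, 0, 0, 0, 0, 0]
R4 ← R4 − R2: [0, 0, 0, 0, 0, 0]
R5 ← R5 − (1/2)·R2: [0, 0, 0, 0, 0, 0]
Echelon form has 2 nonzero rows, so rank(M) = 2.
The rank gives the maximum number of linearly independent rows: 2.

2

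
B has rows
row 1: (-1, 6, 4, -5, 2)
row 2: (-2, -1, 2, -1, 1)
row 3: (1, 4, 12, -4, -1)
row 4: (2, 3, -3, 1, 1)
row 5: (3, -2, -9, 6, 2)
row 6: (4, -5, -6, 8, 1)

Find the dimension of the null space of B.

Row reduce to echelon form.
R2 ← R2 − (2)·R1: [0, -13, -6, 9, -3]
R3 ← R3 + R1: [0, 10, 16, -9, 1]
R4 ← R4 + (2)·R1: [0, 15, 5, -9, 5]
R5 ← R5 + (3)·R1: [0, 16, 3, -9, 8]
R6 ← R6 + (4)·R1: [0, 19, 10, -12, 9]
R3 ← R3 + (10/13)·R2: [0, 0, 148/13, -27/13, -17/13]
R4 ← R4 + (15/13)·R2: [0, 0, -25/13, 18/13, 20/13]
R5 ← R5 + (16/13)·R2: [0, 0, -57/13, 27/13, 56/13]
R6 ← R6 + (19/13)·R2: [0, 0, 16/13, 15/13, 60/13]
R4 ← R4 + (25/148)·R3: [0, 0, 0, 153/148, 195/148]
R5 ← R5 + (57/148)·R3: [0, 0, 0, 189/148, 563/148]
R6 ← R6 − (4/37)·R3: [0, 0, 0, 51/37, 176/37]
R5 ← R5 − (21/17)·R4: [0, 0, 0, 0, 37/17]
R6 ← R6 − (4/3)·R4: [0, 0, 0, 0, 3]
R6 ← R6 − (51/37)·R5: [0, 0, 0, 0, 0]
5 nonzero rows, so rank(B) = 5.
B has 5 columns; by rank–nullity, nullity = 5 − 5 = 0.

0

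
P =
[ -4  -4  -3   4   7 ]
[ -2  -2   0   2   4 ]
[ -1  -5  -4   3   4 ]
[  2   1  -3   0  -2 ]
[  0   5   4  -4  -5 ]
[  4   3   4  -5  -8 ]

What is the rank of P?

4

Row reduce to echelon form.
R2 ← R2 − (1/2)·R1: [0, 0, 3/2, 0, 1/2]
R3 ← R3 − (1/4)·R1: [0, -4, -13/4, 2, 9/4]
R4 ← R4 + (1/2)·R1: [0, -1, -9/2, 2, 3/2]
R6 ← R6 + R1: [0, -1, 1, -1, -1]
Swap R2 ↔ R3
R4 ← R4 − (1/4)·R2: [0, 0, -59/16, 3/2, 15/16]
R5 ← R5 + (5/4)·R2: [0, 0, -1/16, -3/2, -35/16]
R6 ← R6 − (1/4)·R2: [0, 0, 29/16, -3/2, -25/16]
R4 ← R4 + (59/24)·R3: [0, 0, 0, 3/2, 13/6]
R5 ← R5 + (1/24)·R3: [0, 0, 0, -3/2, -13/6]
R6 ← R6 − (29/24)·R3: [0, 0, 0, -3/2, -13/6]
R5 ← R5 + R4: [0, 0, 0, 0, 0]
R6 ← R6 + R4: [0, 0, 0, 0, 0]
Echelon form has 4 nonzero rows, so rank(P) = 4.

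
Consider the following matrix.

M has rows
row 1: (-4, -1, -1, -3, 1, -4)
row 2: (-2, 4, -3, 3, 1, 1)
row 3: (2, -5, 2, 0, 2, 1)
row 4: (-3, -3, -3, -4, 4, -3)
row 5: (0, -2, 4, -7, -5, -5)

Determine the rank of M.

Row reduce to echelon form.
R2 ← R2 − (1/2)·R1: [0, 9/2, -5/2, 9/2, 1/2, 3]
R3 ← R3 + (1/2)·R1: [0, -11/2, 3/2, -3/2, 5/2, -1]
R4 ← R4 − (3/4)·R1: [0, -9/4, -9/4, -7/4, 13/4, 0]
R3 ← R3 + (11/9)·R2: [0, 0, -14/9, 4, 28/9, 8/3]
R4 ← R4 + (1/2)·R2: [0, 0, -7/2, 1/2, 7/2, 3/2]
R5 ← R5 + (4/9)·R2: [0, 0, 26/9, -5, -43/9, -11/3]
R4 ← R4 − (9/4)·R3: [0, 0, 0, -17/2, -7/2, -9/2]
R5 ← R5 + (13/7)·R3: [0, 0, 0, 17/7, 1, 9/7]
R5 ← R5 + (2/7)·R4: [0, 0, 0, 0, 0, 0]
Echelon form has 4 nonzero rows, so rank(M) = 4.

4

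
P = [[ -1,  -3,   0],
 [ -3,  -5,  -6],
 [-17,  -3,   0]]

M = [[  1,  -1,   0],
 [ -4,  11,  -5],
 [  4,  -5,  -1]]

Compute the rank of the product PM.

3

First compute PM:
[[ 11, -32,  15],
 [ -7, -22,  31],
 [ -5, -16,  15]]
Now row reduce the product.
R2 ← R2 + (7/11)·R1: [0, -466/11, 446/11]
R3 ← R3 + (5/11)·R1: [0, -336/11, 240/11]
R3 ← R3 − (168/233)·R2: [0, 0, -1728/233]
3 nonzero rows, so rank(PM) = 3.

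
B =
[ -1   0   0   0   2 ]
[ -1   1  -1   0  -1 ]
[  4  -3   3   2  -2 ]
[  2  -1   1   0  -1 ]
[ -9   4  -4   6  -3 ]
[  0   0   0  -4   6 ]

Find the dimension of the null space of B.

2

Row reduce to echelon form.
R2 ← R2 − R1: [0, 1, -1, 0, -3]
R3 ← R3 + (4)·R1: [0, -3, 3, 2, 6]
R4 ← R4 + (2)·R1: [0, -1, 1, 0, 3]
R5 ← R5 − (9)·R1: [0, 4, -4, 6, -21]
R3 ← R3 + (3)·R2: [0, 0, 0, 2, -3]
R4 ← R4 + R2: [0, 0, 0, 0, 0]
R5 ← R5 − (4)·R2: [0, 0, 0, 6, -9]
R5 ← R5 − (3)·R3: [0, 0, 0, 0, 0]
R6 ← R6 + (2)·R3: [0, 0, 0, 0, 0]
3 nonzero rows, so rank(B) = 3.
B has 5 columns; by rank–nullity, nullity = 5 − 3 = 2.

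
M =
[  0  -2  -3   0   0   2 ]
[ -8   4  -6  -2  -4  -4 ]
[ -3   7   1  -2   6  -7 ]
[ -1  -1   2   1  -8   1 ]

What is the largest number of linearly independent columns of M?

Row reduce to echelon form.
Swap R1 ↔ R2
R3 ← R3 − (3/8)·R1: [0, 11/2, 13/4, -5/4, 15/2, -11/2]
R4 ← R4 − (1/8)·R1: [0, -3/2, 11/4, 5/4, -15/2, 3/2]
R3 ← R3 + (11/4)·R2: [0, 0, -5, -5/4, 15/2, 0]
R4 ← R4 − (3/4)·R2: [0, 0, 5, 5/4, -15/2, 0]
R4 ← R4 + R3: [0, 0, 0, 0, 0, 0]
Echelon form has 3 nonzero rows, so rank(M) = 3.
The rank gives the maximum number of linearly independent columns: 3.

3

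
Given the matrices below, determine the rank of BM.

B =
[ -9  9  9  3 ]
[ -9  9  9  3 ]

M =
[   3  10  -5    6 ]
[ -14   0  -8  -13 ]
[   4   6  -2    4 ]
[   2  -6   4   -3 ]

1

First compute BM:
[[-111, -54, -33, -144],
 [-111, -54, -33, -144]]
Now row reduce the product.
R2 ← R2 − R1: [0, 0, 0, 0]
1 nonzero row, so rank(BM) = 1.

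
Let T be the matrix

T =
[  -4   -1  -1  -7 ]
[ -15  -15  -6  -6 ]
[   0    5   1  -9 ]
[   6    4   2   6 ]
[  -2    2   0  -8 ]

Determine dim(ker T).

2

Row reduce to echelon form.
R2 ← R2 − (15/4)·R1: [0, -45/4, -9/4, 81/4]
R4 ← R4 + (3/2)·R1: [0, 5/2, 1/2, -9/2]
R5 ← R5 − (1/2)·R1: [0, 5/2, 1/2, -9/2]
R3 ← R3 + (4/9)·R2: [0, 0, 0, 0]
R4 ← R4 + (2/9)·R2: [0, 0, 0, 0]
R5 ← R5 + (2/9)·R2: [0, 0, 0, 0]
2 nonzero rows, so rank(T) = 2.
T has 4 columns; by rank–nullity, nullity = 4 − 2 = 2.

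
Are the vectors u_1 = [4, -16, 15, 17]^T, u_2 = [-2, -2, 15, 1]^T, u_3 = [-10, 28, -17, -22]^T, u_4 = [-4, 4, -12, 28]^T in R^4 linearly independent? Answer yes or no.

Form the matrix with these vectors as rows and row reduce.
R2 ← R2 + (1/2)·R1: [0, -10, 45/2, 19/2]
R3 ← R3 + (5/2)·R1: [0, -12, 41/2, 41/2]
R4 ← R4 + R1: [0, -12, 3, 45]
R3 ← R3 − (6/5)·R2: [0, 0, -13/2, 91/10]
R4 ← R4 − (6/5)·R2: [0, 0, -24, 168/5]
R4 ← R4 − (48/13)·R3: [0, 0, 0, 0]
3 nonzero rows, so the 4 vectors span a space of dimension 3.
Since 3 < 4, the vectors are linearly dependent.

no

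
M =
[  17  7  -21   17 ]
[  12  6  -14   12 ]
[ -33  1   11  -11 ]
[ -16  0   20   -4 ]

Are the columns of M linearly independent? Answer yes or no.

Row reduce M to echelon form.
R2 ← R2 − (12/17)·R1: [0, 18/17, 14/17, 0]
R3 ← R3 + (33/17)·R1: [0, 248/17, -506/17, 22]
R4 ← R4 + (16/17)·R1: [0, 112/17, 4/17, 12]
R3 ← R3 − (124/9)·R2: [0, 0, -370/9, 22]
R4 ← R4 − (56/9)·R2: [0, 0, -44/9, 12]
R4 ← R4 − (22/185)·R3: [0, 0, 0, 1736/185]
4 pivots among 4 columns.
Every column is a pivot column, so the columns are linearly independent.

yes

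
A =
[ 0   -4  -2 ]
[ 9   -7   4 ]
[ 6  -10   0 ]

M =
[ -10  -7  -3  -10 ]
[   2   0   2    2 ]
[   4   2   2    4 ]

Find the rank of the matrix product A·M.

First compute AM:
[[-16,  -4, -12, -16],
 [-88, -55, -33, -88],
 [-80, -42, -38, -80]]
Now row reduce the product.
R2 ← R2 − (11/2)·R1: [0, -33, 33, 0]
R3 ← R3 − (5)·R1: [0, -22, 22, 0]
R3 ← R3 − (2/3)·R2: [0, 0, 0, 0]
2 nonzero rows, so rank(AM) = 2.

2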